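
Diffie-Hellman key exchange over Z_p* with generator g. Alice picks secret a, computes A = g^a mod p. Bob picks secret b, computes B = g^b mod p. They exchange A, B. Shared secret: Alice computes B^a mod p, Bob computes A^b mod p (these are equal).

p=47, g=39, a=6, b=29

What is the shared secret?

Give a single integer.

Answer: 18

Derivation:
A = 39^6 mod 47  (bits of 6 = 110)
  bit 0 = 1: r = r^2 * 39 mod 47 = 1^2 * 39 = 1*39 = 39
  bit 1 = 1: r = r^2 * 39 mod 47 = 39^2 * 39 = 17*39 = 5
  bit 2 = 0: r = r^2 mod 47 = 5^2 = 25
  -> A = 25
B = 39^29 mod 47  (bits of 29 = 11101)
  bit 0 = 1: r = r^2 * 39 mod 47 = 1^2 * 39 = 1*39 = 39
  bit 1 = 1: r = r^2 * 39 mod 47 = 39^2 * 39 = 17*39 = 5
  bit 2 = 1: r = r^2 * 39 mod 47 = 5^2 * 39 = 25*39 = 35
  bit 3 = 0: r = r^2 mod 47 = 35^2 = 3
  bit 4 = 1: r = r^2 * 39 mod 47 = 3^2 * 39 = 9*39 = 22
  -> B = 22
s = B^a = 22^6 mod 47  (bits of 6 = 110)
  bit 0 = 1: r = r^2 * 22 mod 47 = 1^2 * 22 = 1*22 = 22
  bit 1 = 1: r = r^2 * 22 mod 47 = 22^2 * 22 = 14*22 = 26
  bit 2 = 0: r = r^2 mod 47 = 26^2 = 18
  -> s = B^a = 18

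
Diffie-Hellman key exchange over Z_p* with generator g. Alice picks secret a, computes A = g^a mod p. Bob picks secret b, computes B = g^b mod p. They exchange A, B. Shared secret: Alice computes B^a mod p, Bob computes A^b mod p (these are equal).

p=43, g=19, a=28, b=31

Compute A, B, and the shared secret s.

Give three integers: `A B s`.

Answer: 6 3 6

Derivation:
A = 19^28 mod 43  (bits of 28 = 11100)
  bit 0 = 1: r = r^2 * 19 mod 43 = 1^2 * 19 = 1*19 = 19
  bit 1 = 1: r = r^2 * 19 mod 43 = 19^2 * 19 = 17*19 = 22
  bit 2 = 1: r = r^2 * 19 mod 43 = 22^2 * 19 = 11*19 = 37
  bit 3 = 0: r = r^2 mod 43 = 37^2 = 36
  bit 4 = 0: r = r^2 mod 43 = 36^2 = 6
  -> A = 6
B = 19^31 mod 43  (bits of 31 = 11111)
  bit 0 = 1: r = r^2 * 19 mod 43 = 1^2 * 19 = 1*19 = 19
  bit 1 = 1: r = r^2 * 19 mod 43 = 19^2 * 19 = 17*19 = 22
  bit 2 = 1: r = r^2 * 19 mod 43 = 22^2 * 19 = 11*19 = 37
  bit 3 = 1: r = r^2 * 19 mod 43 = 37^2 * 19 = 36*19 = 39
  bit 4 = 1: r = r^2 * 19 mod 43 = 39^2 * 19 = 16*19 = 3
  -> B = 3
s = B^a = 3^28 mod 43  (bits of 28 = 11100)
  bit 0 = 1: r = r^2 * 3 mod 43 = 1^2 * 3 = 1*3 = 3
  bit 1 = 1: r = r^2 * 3 mod 43 = 3^2 * 3 = 9*3 = 27
  bit 2 = 1: r = r^2 * 3 mod 43 = 27^2 * 3 = 41*3 = 37
  bit 3 = 0: r = r^2 mod 43 = 37^2 = 36
  bit 4 = 0: r = r^2 mod 43 = 36^2 = 6
  -> s = B^a = 6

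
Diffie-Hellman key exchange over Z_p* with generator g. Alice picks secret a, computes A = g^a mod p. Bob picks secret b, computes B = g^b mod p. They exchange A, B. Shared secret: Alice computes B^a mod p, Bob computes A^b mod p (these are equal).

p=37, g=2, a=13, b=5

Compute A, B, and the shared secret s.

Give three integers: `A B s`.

Answer: 15 32 24

Derivation:
A = 2^13 mod 37  (bits of 13 = 1101)
  bit 0 = 1: r = r^2 * 2 mod 37 = 1^2 * 2 = 1*2 = 2
  bit 1 = 1: r = r^2 * 2 mod 37 = 2^2 * 2 = 4*2 = 8
  bit 2 = 0: r = r^2 mod 37 = 8^2 = 27
  bit 3 = 1: r = r^2 * 2 mod 37 = 27^2 * 2 = 26*2 = 15
  -> A = 15
B = 2^5 mod 37  (bits of 5 = 101)
  bit 0 = 1: r = r^2 * 2 mod 37 = 1^2 * 2 = 1*2 = 2
  bit 1 = 0: r = r^2 mod 37 = 2^2 = 4
  bit 2 = 1: r = r^2 * 2 mod 37 = 4^2 * 2 = 16*2 = 32
  -> B = 32
s = B^a = 32^13 mod 37  (bits of 13 = 1101)
  bit 0 = 1: r = r^2 * 32 mod 37 = 1^2 * 32 = 1*32 = 32
  bit 1 = 1: r = r^2 * 32 mod 37 = 32^2 * 32 = 25*32 = 23
  bit 2 = 0: r = r^2 mod 37 = 23^2 = 11
  bit 3 = 1: r = r^2 * 32 mod 37 = 11^2 * 32 = 10*32 = 24
  -> s = B^a = 24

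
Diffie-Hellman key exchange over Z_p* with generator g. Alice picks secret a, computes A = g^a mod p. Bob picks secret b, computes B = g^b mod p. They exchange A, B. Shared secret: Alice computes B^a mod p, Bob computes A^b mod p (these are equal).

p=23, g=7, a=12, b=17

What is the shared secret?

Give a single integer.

Answer: 4

Derivation:
A = 7^12 mod 23  (bits of 12 = 1100)
  bit 0 = 1: r = r^2 * 7 mod 23 = 1^2 * 7 = 1*7 = 7
  bit 1 = 1: r = r^2 * 7 mod 23 = 7^2 * 7 = 3*7 = 21
  bit 2 = 0: r = r^2 mod 23 = 21^2 = 4
  bit 3 = 0: r = r^2 mod 23 = 4^2 = 16
  -> A = 16
B = 7^17 mod 23  (bits of 17 = 10001)
  bit 0 = 1: r = r^2 * 7 mod 23 = 1^2 * 7 = 1*7 = 7
  bit 1 = 0: r = r^2 mod 23 = 7^2 = 3
  bit 2 = 0: r = r^2 mod 23 = 3^2 = 9
  bit 3 = 0: r = r^2 mod 23 = 9^2 = 12
  bit 4 = 1: r = r^2 * 7 mod 23 = 12^2 * 7 = 6*7 = 19
  -> B = 19
s = B^a = 19^12 mod 23  (bits of 12 = 1100)
  bit 0 = 1: r = r^2 * 19 mod 23 = 1^2 * 19 = 1*19 = 19
  bit 1 = 1: r = r^2 * 19 mod 23 = 19^2 * 19 = 16*19 = 5
  bit 2 = 0: r = r^2 mod 23 = 5^2 = 2
  bit 3 = 0: r = r^2 mod 23 = 2^2 = 4
  -> s = B^a = 4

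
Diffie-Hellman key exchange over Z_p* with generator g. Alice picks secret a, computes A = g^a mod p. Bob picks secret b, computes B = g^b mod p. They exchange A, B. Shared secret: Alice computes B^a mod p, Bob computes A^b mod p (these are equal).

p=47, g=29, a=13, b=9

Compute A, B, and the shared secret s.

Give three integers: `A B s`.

Answer: 45 30 5

Derivation:
A = 29^13 mod 47  (bits of 13 = 1101)
  bit 0 = 1: r = r^2 * 29 mod 47 = 1^2 * 29 = 1*29 = 29
  bit 1 = 1: r = r^2 * 29 mod 47 = 29^2 * 29 = 42*29 = 43
  bit 2 = 0: r = r^2 mod 47 = 43^2 = 16
  bit 3 = 1: r = r^2 * 29 mod 47 = 16^2 * 29 = 21*29 = 45
  -> A = 45
B = 29^9 mod 47  (bits of 9 = 1001)
  bit 0 = 1: r = r^2 * 29 mod 47 = 1^2 * 29 = 1*29 = 29
  bit 1 = 0: r = r^2 mod 47 = 29^2 = 42
  bit 2 = 0: r = r^2 mod 47 = 42^2 = 25
  bit 3 = 1: r = r^2 * 29 mod 47 = 25^2 * 29 = 14*29 = 30
  -> B = 30
s = B^a = 30^13 mod 47  (bits of 13 = 1101)
  bit 0 = 1: r = r^2 * 30 mod 47 = 1^2 * 30 = 1*30 = 30
  bit 1 = 1: r = r^2 * 30 mod 47 = 30^2 * 30 = 7*30 = 22
  bit 2 = 0: r = r^2 mod 47 = 22^2 = 14
  bit 3 = 1: r = r^2 * 30 mod 47 = 14^2 * 30 = 8*30 = 5
  -> s = B^a = 5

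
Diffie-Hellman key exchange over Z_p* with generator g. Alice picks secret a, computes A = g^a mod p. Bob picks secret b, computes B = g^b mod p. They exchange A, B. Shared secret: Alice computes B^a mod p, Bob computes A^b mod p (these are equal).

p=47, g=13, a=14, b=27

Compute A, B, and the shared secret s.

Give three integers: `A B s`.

A = 13^14 mod 47  (bits of 14 = 1110)
  bit 0 = 1: r = r^2 * 13 mod 47 = 1^2 * 13 = 1*13 = 13
  bit 1 = 1: r = r^2 * 13 mod 47 = 13^2 * 13 = 28*13 = 35
  bit 2 = 1: r = r^2 * 13 mod 47 = 35^2 * 13 = 3*13 = 39
  bit 3 = 0: r = r^2 mod 47 = 39^2 = 17
  -> A = 17
B = 13^27 mod 47  (bits of 27 = 11011)
  bit 0 = 1: r = r^2 * 13 mod 47 = 1^2 * 13 = 1*13 = 13
  bit 1 = 1: r = r^2 * 13 mod 47 = 13^2 * 13 = 28*13 = 35
  bit 2 = 0: r = r^2 mod 47 = 35^2 = 3
  bit 3 = 1: r = r^2 * 13 mod 47 = 3^2 * 13 = 9*13 = 23
  bit 4 = 1: r = r^2 * 13 mod 47 = 23^2 * 13 = 12*13 = 15
  -> B = 15
s = B^a = 15^14 mod 47  (bits of 14 = 1110)
  bit 0 = 1: r = r^2 * 15 mod 47 = 1^2 * 15 = 1*15 = 15
  bit 1 = 1: r = r^2 * 15 mod 47 = 15^2 * 15 = 37*15 = 38
  bit 2 = 1: r = r^2 * 15 mod 47 = 38^2 * 15 = 34*15 = 40
  bit 3 = 0: r = r^2 mod 47 = 40^2 = 2
  -> s = B^a = 2

Answer: 17 15 2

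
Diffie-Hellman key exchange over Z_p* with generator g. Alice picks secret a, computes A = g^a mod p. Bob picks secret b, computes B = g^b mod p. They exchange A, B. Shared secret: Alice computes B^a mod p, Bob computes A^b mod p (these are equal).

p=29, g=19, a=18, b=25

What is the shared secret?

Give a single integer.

Answer: 13

Derivation:
A = 19^18 mod 29  (bits of 18 = 10010)
  bit 0 = 1: r = r^2 * 19 mod 29 = 1^2 * 19 = 1*19 = 19
  bit 1 = 0: r = r^2 mod 29 = 19^2 = 13
  bit 2 = 0: r = r^2 mod 29 = 13^2 = 24
  bit 3 = 1: r = r^2 * 19 mod 29 = 24^2 * 19 = 25*19 = 11
  bit 4 = 0: r = r^2 mod 29 = 11^2 = 5
  -> A = 5
B = 19^25 mod 29  (bits of 25 = 11001)
  bit 0 = 1: r = r^2 * 19 mod 29 = 1^2 * 19 = 1*19 = 19
  bit 1 = 1: r = r^2 * 19 mod 29 = 19^2 * 19 = 13*19 = 15
  bit 2 = 0: r = r^2 mod 29 = 15^2 = 22
  bit 3 = 0: r = r^2 mod 29 = 22^2 = 20
  bit 4 = 1: r = r^2 * 19 mod 29 = 20^2 * 19 = 23*19 = 2
  -> B = 2
s = B^a = 2^18 mod 29  (bits of 18 = 10010)
  bit 0 = 1: r = r^2 * 2 mod 29 = 1^2 * 2 = 1*2 = 2
  bit 1 = 0: r = r^2 mod 29 = 2^2 = 4
  bit 2 = 0: r = r^2 mod 29 = 4^2 = 16
  bit 3 = 1: r = r^2 * 2 mod 29 = 16^2 * 2 = 24*2 = 19
  bit 4 = 0: r = r^2 mod 29 = 19^2 = 13
  -> s = B^a = 13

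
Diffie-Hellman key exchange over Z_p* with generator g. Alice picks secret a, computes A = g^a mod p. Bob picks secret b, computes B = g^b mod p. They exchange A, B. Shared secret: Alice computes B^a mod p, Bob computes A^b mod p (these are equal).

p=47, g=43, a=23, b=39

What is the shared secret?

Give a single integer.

A = 43^23 mod 47  (bits of 23 = 10111)
  bit 0 = 1: r = r^2 * 43 mod 47 = 1^2 * 43 = 1*43 = 43
  bit 1 = 0: r = r^2 mod 47 = 43^2 = 16
  bit 2 = 1: r = r^2 * 43 mod 47 = 16^2 * 43 = 21*43 = 10
  bit 3 = 1: r = r^2 * 43 mod 47 = 10^2 * 43 = 6*43 = 23
  bit 4 = 1: r = r^2 * 43 mod 47 = 23^2 * 43 = 12*43 = 46
  -> A = 46
B = 43^39 mod 47  (bits of 39 = 100111)
  bit 0 = 1: r = r^2 * 43 mod 47 = 1^2 * 43 = 1*43 = 43
  bit 1 = 0: r = r^2 mod 47 = 43^2 = 16
  bit 2 = 0: r = r^2 mod 47 = 16^2 = 21
  bit 3 = 1: r = r^2 * 43 mod 47 = 21^2 * 43 = 18*43 = 22
  bit 4 = 1: r = r^2 * 43 mod 47 = 22^2 * 43 = 14*43 = 38
  bit 5 = 1: r = r^2 * 43 mod 47 = 38^2 * 43 = 34*43 = 5
  -> B = 5
s = B^a = 5^23 mod 47  (bits of 23 = 10111)
  bit 0 = 1: r = r^2 * 5 mod 47 = 1^2 * 5 = 1*5 = 5
  bit 1 = 0: r = r^2 mod 47 = 5^2 = 25
  bit 2 = 1: r = r^2 * 5 mod 47 = 25^2 * 5 = 14*5 = 23
  bit 3 = 1: r = r^2 * 5 mod 47 = 23^2 * 5 = 12*5 = 13
  bit 4 = 1: r = r^2 * 5 mod 47 = 13^2 * 5 = 28*5 = 46
  -> s = B^a = 46

Answer: 46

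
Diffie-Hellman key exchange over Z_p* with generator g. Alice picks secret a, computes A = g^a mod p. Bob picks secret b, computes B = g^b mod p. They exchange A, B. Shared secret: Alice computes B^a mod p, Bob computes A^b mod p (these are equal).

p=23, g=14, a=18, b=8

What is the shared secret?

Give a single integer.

A = 14^18 mod 23  (bits of 18 = 10010)
  bit 0 = 1: r = r^2 * 14 mod 23 = 1^2 * 14 = 1*14 = 14
  bit 1 = 0: r = r^2 mod 23 = 14^2 = 12
  bit 2 = 0: r = r^2 mod 23 = 12^2 = 6
  bit 3 = 1: r = r^2 * 14 mod 23 = 6^2 * 14 = 13*14 = 21
  bit 4 = 0: r = r^2 mod 23 = 21^2 = 4
  -> A = 4
B = 14^8 mod 23  (bits of 8 = 1000)
  bit 0 = 1: r = r^2 * 14 mod 23 = 1^2 * 14 = 1*14 = 14
  bit 1 = 0: r = r^2 mod 23 = 14^2 = 12
  bit 2 = 0: r = r^2 mod 23 = 12^2 = 6
  bit 3 = 0: r = r^2 mod 23 = 6^2 = 13
  -> B = 13
s = B^a = 13^18 mod 23  (bits of 18 = 10010)
  bit 0 = 1: r = r^2 * 13 mod 23 = 1^2 * 13 = 1*13 = 13
  bit 1 = 0: r = r^2 mod 23 = 13^2 = 8
  bit 2 = 0: r = r^2 mod 23 = 8^2 = 18
  bit 3 = 1: r = r^2 * 13 mod 23 = 18^2 * 13 = 2*13 = 3
  bit 4 = 0: r = r^2 mod 23 = 3^2 = 9
  -> s = B^a = 9

Answer: 9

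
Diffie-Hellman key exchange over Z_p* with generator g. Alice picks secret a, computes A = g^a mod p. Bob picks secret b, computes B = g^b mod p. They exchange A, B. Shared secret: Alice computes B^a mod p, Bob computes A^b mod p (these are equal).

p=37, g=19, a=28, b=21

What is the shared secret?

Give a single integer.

Answer: 10

Derivation:
A = 19^28 mod 37  (bits of 28 = 11100)
  bit 0 = 1: r = r^2 * 19 mod 37 = 1^2 * 19 = 1*19 = 19
  bit 1 = 1: r = r^2 * 19 mod 37 = 19^2 * 19 = 28*19 = 14
  bit 2 = 1: r = r^2 * 19 mod 37 = 14^2 * 19 = 11*19 = 24
  bit 3 = 0: r = r^2 mod 37 = 24^2 = 21
  bit 4 = 0: r = r^2 mod 37 = 21^2 = 34
  -> A = 34
B = 19^21 mod 37  (bits of 21 = 10101)
  bit 0 = 1: r = r^2 * 19 mod 37 = 1^2 * 19 = 1*19 = 19
  bit 1 = 0: r = r^2 mod 37 = 19^2 = 28
  bit 2 = 1: r = r^2 * 19 mod 37 = 28^2 * 19 = 7*19 = 22
  bit 3 = 0: r = r^2 mod 37 = 22^2 = 3
  bit 4 = 1: r = r^2 * 19 mod 37 = 3^2 * 19 = 9*19 = 23
  -> B = 23
s = B^a = 23^28 mod 37  (bits of 28 = 11100)
  bit 0 = 1: r = r^2 * 23 mod 37 = 1^2 * 23 = 1*23 = 23
  bit 1 = 1: r = r^2 * 23 mod 37 = 23^2 * 23 = 11*23 = 31
  bit 2 = 1: r = r^2 * 23 mod 37 = 31^2 * 23 = 36*23 = 14
  bit 3 = 0: r = r^2 mod 37 = 14^2 = 11
  bit 4 = 0: r = r^2 mod 37 = 11^2 = 10
  -> s = B^a = 10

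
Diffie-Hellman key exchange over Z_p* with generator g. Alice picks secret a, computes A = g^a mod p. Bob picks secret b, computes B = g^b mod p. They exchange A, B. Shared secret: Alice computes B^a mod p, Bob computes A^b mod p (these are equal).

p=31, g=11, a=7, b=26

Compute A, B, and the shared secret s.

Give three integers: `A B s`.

A = 11^7 mod 31  (bits of 7 = 111)
  bit 0 = 1: r = r^2 * 11 mod 31 = 1^2 * 11 = 1*11 = 11
  bit 1 = 1: r = r^2 * 11 mod 31 = 11^2 * 11 = 28*11 = 29
  bit 2 = 1: r = r^2 * 11 mod 31 = 29^2 * 11 = 4*11 = 13
  -> A = 13
B = 11^26 mod 31  (bits of 26 = 11010)
  bit 0 = 1: r = r^2 * 11 mod 31 = 1^2 * 11 = 1*11 = 11
  bit 1 = 1: r = r^2 * 11 mod 31 = 11^2 * 11 = 28*11 = 29
  bit 2 = 0: r = r^2 mod 31 = 29^2 = 4
  bit 3 = 1: r = r^2 * 11 mod 31 = 4^2 * 11 = 16*11 = 21
  bit 4 = 0: r = r^2 mod 31 = 21^2 = 7
  -> B = 7
s = B^a = 7^7 mod 31  (bits of 7 = 111)
  bit 0 = 1: r = r^2 * 7 mod 31 = 1^2 * 7 = 1*7 = 7
  bit 1 = 1: r = r^2 * 7 mod 31 = 7^2 * 7 = 18*7 = 2
  bit 2 = 1: r = r^2 * 7 mod 31 = 2^2 * 7 = 4*7 = 28
  -> s = B^a = 28

Answer: 13 7 28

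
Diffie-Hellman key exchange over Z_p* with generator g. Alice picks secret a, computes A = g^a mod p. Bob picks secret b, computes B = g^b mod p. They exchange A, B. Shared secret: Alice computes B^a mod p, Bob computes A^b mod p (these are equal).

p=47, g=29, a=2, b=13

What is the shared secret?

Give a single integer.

Answer: 4

Derivation:
A = 29^2 mod 47  (bits of 2 = 10)
  bit 0 = 1: r = r^2 * 29 mod 47 = 1^2 * 29 = 1*29 = 29
  bit 1 = 0: r = r^2 mod 47 = 29^2 = 42
  -> A = 42
B = 29^13 mod 47  (bits of 13 = 1101)
  bit 0 = 1: r = r^2 * 29 mod 47 = 1^2 * 29 = 1*29 = 29
  bit 1 = 1: r = r^2 * 29 mod 47 = 29^2 * 29 = 42*29 = 43
  bit 2 = 0: r = r^2 mod 47 = 43^2 = 16
  bit 3 = 1: r = r^2 * 29 mod 47 = 16^2 * 29 = 21*29 = 45
  -> B = 45
s = B^a = 45^2 mod 47  (bits of 2 = 10)
  bit 0 = 1: r = r^2 * 45 mod 47 = 1^2 * 45 = 1*45 = 45
  bit 1 = 0: r = r^2 mod 47 = 45^2 = 4
  -> s = B^a = 4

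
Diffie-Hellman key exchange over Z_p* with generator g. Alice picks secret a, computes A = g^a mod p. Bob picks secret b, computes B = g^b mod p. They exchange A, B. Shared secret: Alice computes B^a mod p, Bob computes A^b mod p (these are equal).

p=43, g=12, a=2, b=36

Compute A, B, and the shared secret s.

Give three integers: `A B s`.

A = 12^2 mod 43  (bits of 2 = 10)
  bit 0 = 1: r = r^2 * 12 mod 43 = 1^2 * 12 = 1*12 = 12
  bit 1 = 0: r = r^2 mod 43 = 12^2 = 15
  -> A = 15
B = 12^36 mod 43  (bits of 36 = 100100)
  bit 0 = 1: r = r^2 * 12 mod 43 = 1^2 * 12 = 1*12 = 12
  bit 1 = 0: r = r^2 mod 43 = 12^2 = 15
  bit 2 = 0: r = r^2 mod 43 = 15^2 = 10
  bit 3 = 1: r = r^2 * 12 mod 43 = 10^2 * 12 = 14*12 = 39
  bit 4 = 0: r = r^2 mod 43 = 39^2 = 16
  bit 5 = 0: r = r^2 mod 43 = 16^2 = 41
  -> B = 41
s = B^a = 41^2 mod 43  (bits of 2 = 10)
  bit 0 = 1: r = r^2 * 41 mod 43 = 1^2 * 41 = 1*41 = 41
  bit 1 = 0: r = r^2 mod 43 = 41^2 = 4
  -> s = B^a = 4

Answer: 15 41 4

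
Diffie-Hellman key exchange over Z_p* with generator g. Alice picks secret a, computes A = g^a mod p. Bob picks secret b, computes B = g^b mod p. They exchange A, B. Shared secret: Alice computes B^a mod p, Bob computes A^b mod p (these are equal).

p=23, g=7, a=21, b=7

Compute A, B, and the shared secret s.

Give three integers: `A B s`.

Answer: 10 5 14

Derivation:
A = 7^21 mod 23  (bits of 21 = 10101)
  bit 0 = 1: r = r^2 * 7 mod 23 = 1^2 * 7 = 1*7 = 7
  bit 1 = 0: r = r^2 mod 23 = 7^2 = 3
  bit 2 = 1: r = r^2 * 7 mod 23 = 3^2 * 7 = 9*7 = 17
  bit 3 = 0: r = r^2 mod 23 = 17^2 = 13
  bit 4 = 1: r = r^2 * 7 mod 23 = 13^2 * 7 = 8*7 = 10
  -> A = 10
B = 7^7 mod 23  (bits of 7 = 111)
  bit 0 = 1: r = r^2 * 7 mod 23 = 1^2 * 7 = 1*7 = 7
  bit 1 = 1: r = r^2 * 7 mod 23 = 7^2 * 7 = 3*7 = 21
  bit 2 = 1: r = r^2 * 7 mod 23 = 21^2 * 7 = 4*7 = 5
  -> B = 5
s = B^a = 5^21 mod 23  (bits of 21 = 10101)
  bit 0 = 1: r = r^2 * 5 mod 23 = 1^2 * 5 = 1*5 = 5
  bit 1 = 0: r = r^2 mod 23 = 5^2 = 2
  bit 2 = 1: r = r^2 * 5 mod 23 = 2^2 * 5 = 4*5 = 20
  bit 3 = 0: r = r^2 mod 23 = 20^2 = 9
  bit 4 = 1: r = r^2 * 5 mod 23 = 9^2 * 5 = 12*5 = 14
  -> s = B^a = 14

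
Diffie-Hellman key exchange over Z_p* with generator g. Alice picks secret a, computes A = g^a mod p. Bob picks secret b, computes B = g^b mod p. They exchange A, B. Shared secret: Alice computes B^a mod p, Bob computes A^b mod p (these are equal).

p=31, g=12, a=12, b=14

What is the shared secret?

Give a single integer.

Answer: 8

Derivation:
A = 12^12 mod 31  (bits of 12 = 1100)
  bit 0 = 1: r = r^2 * 12 mod 31 = 1^2 * 12 = 1*12 = 12
  bit 1 = 1: r = r^2 * 12 mod 31 = 12^2 * 12 = 20*12 = 23
  bit 2 = 0: r = r^2 mod 31 = 23^2 = 2
  bit 3 = 0: r = r^2 mod 31 = 2^2 = 4
  -> A = 4
B = 12^14 mod 31  (bits of 14 = 1110)
  bit 0 = 1: r = r^2 * 12 mod 31 = 1^2 * 12 = 1*12 = 12
  bit 1 = 1: r = r^2 * 12 mod 31 = 12^2 * 12 = 20*12 = 23
  bit 2 = 1: r = r^2 * 12 mod 31 = 23^2 * 12 = 2*12 = 24
  bit 3 = 0: r = r^2 mod 31 = 24^2 = 18
  -> B = 18
s = B^a = 18^12 mod 31  (bits of 12 = 1100)
  bit 0 = 1: r = r^2 * 18 mod 31 = 1^2 * 18 = 1*18 = 18
  bit 1 = 1: r = r^2 * 18 mod 31 = 18^2 * 18 = 14*18 = 4
  bit 2 = 0: r = r^2 mod 31 = 4^2 = 16
  bit 3 = 0: r = r^2 mod 31 = 16^2 = 8
  -> s = B^a = 8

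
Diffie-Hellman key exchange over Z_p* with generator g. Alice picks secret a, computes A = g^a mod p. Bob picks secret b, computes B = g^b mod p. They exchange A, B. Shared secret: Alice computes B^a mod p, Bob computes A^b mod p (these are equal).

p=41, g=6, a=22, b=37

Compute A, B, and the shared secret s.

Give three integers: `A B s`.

A = 6^22 mod 41  (bits of 22 = 10110)
  bit 0 = 1: r = r^2 * 6 mod 41 = 1^2 * 6 = 1*6 = 6
  bit 1 = 0: r = r^2 mod 41 = 6^2 = 36
  bit 2 = 1: r = r^2 * 6 mod 41 = 36^2 * 6 = 25*6 = 27
  bit 3 = 1: r = r^2 * 6 mod 41 = 27^2 * 6 = 32*6 = 28
  bit 4 = 0: r = r^2 mod 41 = 28^2 = 5
  -> A = 5
B = 6^37 mod 41  (bits of 37 = 100101)
  bit 0 = 1: r = r^2 * 6 mod 41 = 1^2 * 6 = 1*6 = 6
  bit 1 = 0: r = r^2 mod 41 = 6^2 = 36
  bit 2 = 0: r = r^2 mod 41 = 36^2 = 25
  bit 3 = 1: r = r^2 * 6 mod 41 = 25^2 * 6 = 10*6 = 19
  bit 4 = 0: r = r^2 mod 41 = 19^2 = 33
  bit 5 = 1: r = r^2 * 6 mod 41 = 33^2 * 6 = 23*6 = 15
  -> B = 15
s = B^a = 15^22 mod 41  (bits of 22 = 10110)
  bit 0 = 1: r = r^2 * 15 mod 41 = 1^2 * 15 = 1*15 = 15
  bit 1 = 0: r = r^2 mod 41 = 15^2 = 20
  bit 2 = 1: r = r^2 * 15 mod 41 = 20^2 * 15 = 31*15 = 14
  bit 3 = 1: r = r^2 * 15 mod 41 = 14^2 * 15 = 32*15 = 29
  bit 4 = 0: r = r^2 mod 41 = 29^2 = 21
  -> s = B^a = 21

Answer: 5 15 21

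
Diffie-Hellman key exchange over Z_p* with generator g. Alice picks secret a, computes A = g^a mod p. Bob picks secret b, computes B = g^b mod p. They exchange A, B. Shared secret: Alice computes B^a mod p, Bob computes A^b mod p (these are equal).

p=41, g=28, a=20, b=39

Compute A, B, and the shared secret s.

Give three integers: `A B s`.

A = 28^20 mod 41  (bits of 20 = 10100)
  bit 0 = 1: r = r^2 * 28 mod 41 = 1^2 * 28 = 1*28 = 28
  bit 1 = 0: r = r^2 mod 41 = 28^2 = 5
  bit 2 = 1: r = r^2 * 28 mod 41 = 5^2 * 28 = 25*28 = 3
  bit 3 = 0: r = r^2 mod 41 = 3^2 = 9
  bit 4 = 0: r = r^2 mod 41 = 9^2 = 40
  -> A = 40
B = 28^39 mod 41  (bits of 39 = 100111)
  bit 0 = 1: r = r^2 * 28 mod 41 = 1^2 * 28 = 1*28 = 28
  bit 1 = 0: r = r^2 mod 41 = 28^2 = 5
  bit 2 = 0: r = r^2 mod 41 = 5^2 = 25
  bit 3 = 1: r = r^2 * 28 mod 41 = 25^2 * 28 = 10*28 = 34
  bit 4 = 1: r = r^2 * 28 mod 41 = 34^2 * 28 = 8*28 = 19
  bit 5 = 1: r = r^2 * 28 mod 41 = 19^2 * 28 = 33*28 = 22
  -> B = 22
s = B^a = 22^20 mod 41  (bits of 20 = 10100)
  bit 0 = 1: r = r^2 * 22 mod 41 = 1^2 * 22 = 1*22 = 22
  bit 1 = 0: r = r^2 mod 41 = 22^2 = 33
  bit 2 = 1: r = r^2 * 22 mod 41 = 33^2 * 22 = 23*22 = 14
  bit 3 = 0: r = r^2 mod 41 = 14^2 = 32
  bit 4 = 0: r = r^2 mod 41 = 32^2 = 40
  -> s = B^a = 40

Answer: 40 22 40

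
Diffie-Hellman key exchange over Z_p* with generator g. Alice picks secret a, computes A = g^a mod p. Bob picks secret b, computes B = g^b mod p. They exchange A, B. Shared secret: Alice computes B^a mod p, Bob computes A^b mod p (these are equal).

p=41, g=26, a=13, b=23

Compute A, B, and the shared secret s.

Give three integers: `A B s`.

Answer: 35 13 11

Derivation:
A = 26^13 mod 41  (bits of 13 = 1101)
  bit 0 = 1: r = r^2 * 26 mod 41 = 1^2 * 26 = 1*26 = 26
  bit 1 = 1: r = r^2 * 26 mod 41 = 26^2 * 26 = 20*26 = 28
  bit 2 = 0: r = r^2 mod 41 = 28^2 = 5
  bit 3 = 1: r = r^2 * 26 mod 41 = 5^2 * 26 = 25*26 = 35
  -> A = 35
B = 26^23 mod 41  (bits of 23 = 10111)
  bit 0 = 1: r = r^2 * 26 mod 41 = 1^2 * 26 = 1*26 = 26
  bit 1 = 0: r = r^2 mod 41 = 26^2 = 20
  bit 2 = 1: r = r^2 * 26 mod 41 = 20^2 * 26 = 31*26 = 27
  bit 3 = 1: r = r^2 * 26 mod 41 = 27^2 * 26 = 32*26 = 12
  bit 4 = 1: r = r^2 * 26 mod 41 = 12^2 * 26 = 21*26 = 13
  -> B = 13
s = B^a = 13^13 mod 41  (bits of 13 = 1101)
  bit 0 = 1: r = r^2 * 13 mod 41 = 1^2 * 13 = 1*13 = 13
  bit 1 = 1: r = r^2 * 13 mod 41 = 13^2 * 13 = 5*13 = 24
  bit 2 = 0: r = r^2 mod 41 = 24^2 = 2
  bit 3 = 1: r = r^2 * 13 mod 41 = 2^2 * 13 = 4*13 = 11
  -> s = B^a = 11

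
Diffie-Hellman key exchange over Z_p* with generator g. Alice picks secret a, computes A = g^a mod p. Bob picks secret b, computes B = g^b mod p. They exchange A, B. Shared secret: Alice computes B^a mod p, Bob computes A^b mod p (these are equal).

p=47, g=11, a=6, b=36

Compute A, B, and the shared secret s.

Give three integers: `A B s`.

Answer: 37 28 9

Derivation:
A = 11^6 mod 47  (bits of 6 = 110)
  bit 0 = 1: r = r^2 * 11 mod 47 = 1^2 * 11 = 1*11 = 11
  bit 1 = 1: r = r^2 * 11 mod 47 = 11^2 * 11 = 27*11 = 15
  bit 2 = 0: r = r^2 mod 47 = 15^2 = 37
  -> A = 37
B = 11^36 mod 47  (bits of 36 = 100100)
  bit 0 = 1: r = r^2 * 11 mod 47 = 1^2 * 11 = 1*11 = 11
  bit 1 = 0: r = r^2 mod 47 = 11^2 = 27
  bit 2 = 0: r = r^2 mod 47 = 27^2 = 24
  bit 3 = 1: r = r^2 * 11 mod 47 = 24^2 * 11 = 12*11 = 38
  bit 4 = 0: r = r^2 mod 47 = 38^2 = 34
  bit 5 = 0: r = r^2 mod 47 = 34^2 = 28
  -> B = 28
s = B^a = 28^6 mod 47  (bits of 6 = 110)
  bit 0 = 1: r = r^2 * 28 mod 47 = 1^2 * 28 = 1*28 = 28
  bit 1 = 1: r = r^2 * 28 mod 47 = 28^2 * 28 = 32*28 = 3
  bit 2 = 0: r = r^2 mod 47 = 3^2 = 9
  -> s = B^a = 9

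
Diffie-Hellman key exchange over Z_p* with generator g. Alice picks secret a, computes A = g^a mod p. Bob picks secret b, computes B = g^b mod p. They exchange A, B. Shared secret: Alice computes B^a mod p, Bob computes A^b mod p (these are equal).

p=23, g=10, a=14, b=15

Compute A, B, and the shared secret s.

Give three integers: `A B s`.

Answer: 12 5 13

Derivation:
A = 10^14 mod 23  (bits of 14 = 1110)
  bit 0 = 1: r = r^2 * 10 mod 23 = 1^2 * 10 = 1*10 = 10
  bit 1 = 1: r = r^2 * 10 mod 23 = 10^2 * 10 = 8*10 = 11
  bit 2 = 1: r = r^2 * 10 mod 23 = 11^2 * 10 = 6*10 = 14
  bit 3 = 0: r = r^2 mod 23 = 14^2 = 12
  -> A = 12
B = 10^15 mod 23  (bits of 15 = 1111)
  bit 0 = 1: r = r^2 * 10 mod 23 = 1^2 * 10 = 1*10 = 10
  bit 1 = 1: r = r^2 * 10 mod 23 = 10^2 * 10 = 8*10 = 11
  bit 2 = 1: r = r^2 * 10 mod 23 = 11^2 * 10 = 6*10 = 14
  bit 3 = 1: r = r^2 * 10 mod 23 = 14^2 * 10 = 12*10 = 5
  -> B = 5
s = B^a = 5^14 mod 23  (bits of 14 = 1110)
  bit 0 = 1: r = r^2 * 5 mod 23 = 1^2 * 5 = 1*5 = 5
  bit 1 = 1: r = r^2 * 5 mod 23 = 5^2 * 5 = 2*5 = 10
  bit 2 = 1: r = r^2 * 5 mod 23 = 10^2 * 5 = 8*5 = 17
  bit 3 = 0: r = r^2 mod 23 = 17^2 = 13
  -> s = B^a = 13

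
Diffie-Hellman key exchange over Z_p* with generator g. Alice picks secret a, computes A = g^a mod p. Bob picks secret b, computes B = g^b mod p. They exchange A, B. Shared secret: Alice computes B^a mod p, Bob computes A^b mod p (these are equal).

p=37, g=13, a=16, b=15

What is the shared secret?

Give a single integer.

A = 13^16 mod 37  (bits of 16 = 10000)
  bit 0 = 1: r = r^2 * 13 mod 37 = 1^2 * 13 = 1*13 = 13
  bit 1 = 0: r = r^2 mod 37 = 13^2 = 21
  bit 2 = 0: r = r^2 mod 37 = 21^2 = 34
  bit 3 = 0: r = r^2 mod 37 = 34^2 = 9
  bit 4 = 0: r = r^2 mod 37 = 9^2 = 7
  -> A = 7
B = 13^15 mod 37  (bits of 15 = 1111)
  bit 0 = 1: r = r^2 * 13 mod 37 = 1^2 * 13 = 1*13 = 13
  bit 1 = 1: r = r^2 * 13 mod 37 = 13^2 * 13 = 21*13 = 14
  bit 2 = 1: r = r^2 * 13 mod 37 = 14^2 * 13 = 11*13 = 32
  bit 3 = 1: r = r^2 * 13 mod 37 = 32^2 * 13 = 25*13 = 29
  -> B = 29
s = B^a = 29^16 mod 37  (bits of 16 = 10000)
  bit 0 = 1: r = r^2 * 29 mod 37 = 1^2 * 29 = 1*29 = 29
  bit 1 = 0: r = r^2 mod 37 = 29^2 = 27
  bit 2 = 0: r = r^2 mod 37 = 27^2 = 26
  bit 3 = 0: r = r^2 mod 37 = 26^2 = 10
  bit 4 = 0: r = r^2 mod 37 = 10^2 = 26
  -> s = B^a = 26

Answer: 26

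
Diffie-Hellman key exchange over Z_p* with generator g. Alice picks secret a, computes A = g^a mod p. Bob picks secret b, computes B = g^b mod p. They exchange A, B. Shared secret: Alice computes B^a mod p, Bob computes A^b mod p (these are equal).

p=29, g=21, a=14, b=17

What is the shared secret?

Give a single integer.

A = 21^14 mod 29  (bits of 14 = 1110)
  bit 0 = 1: r = r^2 * 21 mod 29 = 1^2 * 21 = 1*21 = 21
  bit 1 = 1: r = r^2 * 21 mod 29 = 21^2 * 21 = 6*21 = 10
  bit 2 = 1: r = r^2 * 21 mod 29 = 10^2 * 21 = 13*21 = 12
  bit 3 = 0: r = r^2 mod 29 = 12^2 = 28
  -> A = 28
B = 21^17 mod 29  (bits of 17 = 10001)
  bit 0 = 1: r = r^2 * 21 mod 29 = 1^2 * 21 = 1*21 = 21
  bit 1 = 0: r = r^2 mod 29 = 21^2 = 6
  bit 2 = 0: r = r^2 mod 29 = 6^2 = 7
  bit 3 = 0: r = r^2 mod 29 = 7^2 = 20
  bit 4 = 1: r = r^2 * 21 mod 29 = 20^2 * 21 = 23*21 = 19
  -> B = 19
s = B^a = 19^14 mod 29  (bits of 14 = 1110)
  bit 0 = 1: r = r^2 * 19 mod 29 = 1^2 * 19 = 1*19 = 19
  bit 1 = 1: r = r^2 * 19 mod 29 = 19^2 * 19 = 13*19 = 15
  bit 2 = 1: r = r^2 * 19 mod 29 = 15^2 * 19 = 22*19 = 12
  bit 3 = 0: r = r^2 mod 29 = 12^2 = 28
  -> s = B^a = 28

Answer: 28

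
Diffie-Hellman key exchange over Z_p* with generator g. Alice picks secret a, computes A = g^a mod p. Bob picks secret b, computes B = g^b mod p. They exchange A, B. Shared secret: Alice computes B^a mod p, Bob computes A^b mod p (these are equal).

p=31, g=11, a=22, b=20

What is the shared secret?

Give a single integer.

A = 11^22 mod 31  (bits of 22 = 10110)
  bit 0 = 1: r = r^2 * 11 mod 31 = 1^2 * 11 = 1*11 = 11
  bit 1 = 0: r = r^2 mod 31 = 11^2 = 28
  bit 2 = 1: r = r^2 * 11 mod 31 = 28^2 * 11 = 9*11 = 6
  bit 3 = 1: r = r^2 * 11 mod 31 = 6^2 * 11 = 5*11 = 24
  bit 4 = 0: r = r^2 mod 31 = 24^2 = 18
  -> A = 18
B = 11^20 mod 31  (bits of 20 = 10100)
  bit 0 = 1: r = r^2 * 11 mod 31 = 1^2 * 11 = 1*11 = 11
  bit 1 = 0: r = r^2 mod 31 = 11^2 = 28
  bit 2 = 1: r = r^2 * 11 mod 31 = 28^2 * 11 = 9*11 = 6
  bit 3 = 0: r = r^2 mod 31 = 6^2 = 5
  bit 4 = 0: r = r^2 mod 31 = 5^2 = 25
  -> B = 25
s = B^a = 25^22 mod 31  (bits of 22 = 10110)
  bit 0 = 1: r = r^2 * 25 mod 31 = 1^2 * 25 = 1*25 = 25
  bit 1 = 0: r = r^2 mod 31 = 25^2 = 5
  bit 2 = 1: r = r^2 * 25 mod 31 = 5^2 * 25 = 25*25 = 5
  bit 3 = 1: r = r^2 * 25 mod 31 = 5^2 * 25 = 25*25 = 5
  bit 4 = 0: r = r^2 mod 31 = 5^2 = 25
  -> s = B^a = 25

Answer: 25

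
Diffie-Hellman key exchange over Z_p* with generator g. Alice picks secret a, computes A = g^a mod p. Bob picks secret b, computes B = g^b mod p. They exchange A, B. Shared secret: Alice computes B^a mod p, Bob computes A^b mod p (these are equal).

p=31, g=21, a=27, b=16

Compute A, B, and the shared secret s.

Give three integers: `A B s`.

A = 21^27 mod 31  (bits of 27 = 11011)
  bit 0 = 1: r = r^2 * 21 mod 31 = 1^2 * 21 = 1*21 = 21
  bit 1 = 1: r = r^2 * 21 mod 31 = 21^2 * 21 = 7*21 = 23
  bit 2 = 0: r = r^2 mod 31 = 23^2 = 2
  bit 3 = 1: r = r^2 * 21 mod 31 = 2^2 * 21 = 4*21 = 22
  bit 4 = 1: r = r^2 * 21 mod 31 = 22^2 * 21 = 19*21 = 27
  -> A = 27
B = 21^16 mod 31  (bits of 16 = 10000)
  bit 0 = 1: r = r^2 * 21 mod 31 = 1^2 * 21 = 1*21 = 21
  bit 1 = 0: r = r^2 mod 31 = 21^2 = 7
  bit 2 = 0: r = r^2 mod 31 = 7^2 = 18
  bit 3 = 0: r = r^2 mod 31 = 18^2 = 14
  bit 4 = 0: r = r^2 mod 31 = 14^2 = 10
  -> B = 10
s = B^a = 10^27 mod 31  (bits of 27 = 11011)
  bit 0 = 1: r = r^2 * 10 mod 31 = 1^2 * 10 = 1*10 = 10
  bit 1 = 1: r = r^2 * 10 mod 31 = 10^2 * 10 = 7*10 = 8
  bit 2 = 0: r = r^2 mod 31 = 8^2 = 2
  bit 3 = 1: r = r^2 * 10 mod 31 = 2^2 * 10 = 4*10 = 9
  bit 4 = 1: r = r^2 * 10 mod 31 = 9^2 * 10 = 19*10 = 4
  -> s = B^a = 4

Answer: 27 10 4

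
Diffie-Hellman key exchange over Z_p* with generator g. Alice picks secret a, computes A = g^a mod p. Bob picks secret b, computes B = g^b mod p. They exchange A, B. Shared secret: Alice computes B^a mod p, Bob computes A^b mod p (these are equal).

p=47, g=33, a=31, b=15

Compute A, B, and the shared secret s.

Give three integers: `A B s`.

A = 33^31 mod 47  (bits of 31 = 11111)
  bit 0 = 1: r = r^2 * 33 mod 47 = 1^2 * 33 = 1*33 = 33
  bit 1 = 1: r = r^2 * 33 mod 47 = 33^2 * 33 = 8*33 = 29
  bit 2 = 1: r = r^2 * 33 mod 47 = 29^2 * 33 = 42*33 = 23
  bit 3 = 1: r = r^2 * 33 mod 47 = 23^2 * 33 = 12*33 = 20
  bit 4 = 1: r = r^2 * 33 mod 47 = 20^2 * 33 = 24*33 = 40
  -> A = 40
B = 33^15 mod 47  (bits of 15 = 1111)
  bit 0 = 1: r = r^2 * 33 mod 47 = 1^2 * 33 = 1*33 = 33
  bit 1 = 1: r = r^2 * 33 mod 47 = 33^2 * 33 = 8*33 = 29
  bit 2 = 1: r = r^2 * 33 mod 47 = 29^2 * 33 = 42*33 = 23
  bit 3 = 1: r = r^2 * 33 mod 47 = 23^2 * 33 = 12*33 = 20
  -> B = 20
s = B^a = 20^31 mod 47  (bits of 31 = 11111)
  bit 0 = 1: r = r^2 * 20 mod 47 = 1^2 * 20 = 1*20 = 20
  bit 1 = 1: r = r^2 * 20 mod 47 = 20^2 * 20 = 24*20 = 10
  bit 2 = 1: r = r^2 * 20 mod 47 = 10^2 * 20 = 6*20 = 26
  bit 3 = 1: r = r^2 * 20 mod 47 = 26^2 * 20 = 18*20 = 31
  bit 4 = 1: r = r^2 * 20 mod 47 = 31^2 * 20 = 21*20 = 44
  -> s = B^a = 44

Answer: 40 20 44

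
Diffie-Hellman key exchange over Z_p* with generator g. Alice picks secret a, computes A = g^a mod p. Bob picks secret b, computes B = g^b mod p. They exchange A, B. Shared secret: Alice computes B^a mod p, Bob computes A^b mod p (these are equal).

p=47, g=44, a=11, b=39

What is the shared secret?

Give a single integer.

A = 44^11 mod 47  (bits of 11 = 1011)
  bit 0 = 1: r = r^2 * 44 mod 47 = 1^2 * 44 = 1*44 = 44
  bit 1 = 0: r = r^2 mod 47 = 44^2 = 9
  bit 2 = 1: r = r^2 * 44 mod 47 = 9^2 * 44 = 34*44 = 39
  bit 3 = 1: r = r^2 * 44 mod 47 = 39^2 * 44 = 17*44 = 43
  -> A = 43
B = 44^39 mod 47  (bits of 39 = 100111)
  bit 0 = 1: r = r^2 * 44 mod 47 = 1^2 * 44 = 1*44 = 44
  bit 1 = 0: r = r^2 mod 47 = 44^2 = 9
  bit 2 = 0: r = r^2 mod 47 = 9^2 = 34
  bit 3 = 1: r = r^2 * 44 mod 47 = 34^2 * 44 = 28*44 = 10
  bit 4 = 1: r = r^2 * 44 mod 47 = 10^2 * 44 = 6*44 = 29
  bit 5 = 1: r = r^2 * 44 mod 47 = 29^2 * 44 = 42*44 = 15
  -> B = 15
s = B^a = 15^11 mod 47  (bits of 11 = 1011)
  bit 0 = 1: r = r^2 * 15 mod 47 = 1^2 * 15 = 1*15 = 15
  bit 1 = 0: r = r^2 mod 47 = 15^2 = 37
  bit 2 = 1: r = r^2 * 15 mod 47 = 37^2 * 15 = 6*15 = 43
  bit 3 = 1: r = r^2 * 15 mod 47 = 43^2 * 15 = 16*15 = 5
  -> s = B^a = 5

Answer: 5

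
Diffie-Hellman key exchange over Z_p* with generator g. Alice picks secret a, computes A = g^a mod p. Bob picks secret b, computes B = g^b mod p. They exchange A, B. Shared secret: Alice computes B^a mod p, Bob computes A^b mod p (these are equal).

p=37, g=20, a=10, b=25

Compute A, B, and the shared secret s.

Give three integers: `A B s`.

A = 20^10 mod 37  (bits of 10 = 1010)
  bit 0 = 1: r = r^2 * 20 mod 37 = 1^2 * 20 = 1*20 = 20
  bit 1 = 0: r = r^2 mod 37 = 20^2 = 30
  bit 2 = 1: r = r^2 * 20 mod 37 = 30^2 * 20 = 12*20 = 18
  bit 3 = 0: r = r^2 mod 37 = 18^2 = 28
  -> A = 28
B = 20^25 mod 37  (bits of 25 = 11001)
  bit 0 = 1: r = r^2 * 20 mod 37 = 1^2 * 20 = 1*20 = 20
  bit 1 = 1: r = r^2 * 20 mod 37 = 20^2 * 20 = 30*20 = 8
  bit 2 = 0: r = r^2 mod 37 = 8^2 = 27
  bit 3 = 0: r = r^2 mod 37 = 27^2 = 26
  bit 4 = 1: r = r^2 * 20 mod 37 = 26^2 * 20 = 10*20 = 15
  -> B = 15
s = B^a = 15^10 mod 37  (bits of 10 = 1010)
  bit 0 = 1: r = r^2 * 15 mod 37 = 1^2 * 15 = 1*15 = 15
  bit 1 = 0: r = r^2 mod 37 = 15^2 = 3
  bit 2 = 1: r = r^2 * 15 mod 37 = 3^2 * 15 = 9*15 = 24
  bit 3 = 0: r = r^2 mod 37 = 24^2 = 21
  -> s = B^a = 21

Answer: 28 15 21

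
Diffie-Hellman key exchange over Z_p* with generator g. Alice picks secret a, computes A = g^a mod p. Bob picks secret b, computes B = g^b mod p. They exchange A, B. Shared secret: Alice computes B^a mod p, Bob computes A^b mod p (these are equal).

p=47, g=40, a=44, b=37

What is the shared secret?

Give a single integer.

A = 40^44 mod 47  (bits of 44 = 101100)
  bit 0 = 1: r = r^2 * 40 mod 47 = 1^2 * 40 = 1*40 = 40
  bit 1 = 0: r = r^2 mod 47 = 40^2 = 2
  bit 2 = 1: r = r^2 * 40 mod 47 = 2^2 * 40 = 4*40 = 19
  bit 3 = 1: r = r^2 * 40 mod 47 = 19^2 * 40 = 32*40 = 11
  bit 4 = 0: r = r^2 mod 47 = 11^2 = 27
  bit 5 = 0: r = r^2 mod 47 = 27^2 = 24
  -> A = 24
B = 40^37 mod 47  (bits of 37 = 100101)
  bit 0 = 1: r = r^2 * 40 mod 47 = 1^2 * 40 = 1*40 = 40
  bit 1 = 0: r = r^2 mod 47 = 40^2 = 2
  bit 2 = 0: r = r^2 mod 47 = 2^2 = 4
  bit 3 = 1: r = r^2 * 40 mod 47 = 4^2 * 40 = 16*40 = 29
  bit 4 = 0: r = r^2 mod 47 = 29^2 = 42
  bit 5 = 1: r = r^2 * 40 mod 47 = 42^2 * 40 = 25*40 = 13
  -> B = 13
s = B^a = 13^44 mod 47  (bits of 44 = 101100)
  bit 0 = 1: r = r^2 * 13 mod 47 = 1^2 * 13 = 1*13 = 13
  bit 1 = 0: r = r^2 mod 47 = 13^2 = 28
  bit 2 = 1: r = r^2 * 13 mod 47 = 28^2 * 13 = 32*13 = 40
  bit 3 = 1: r = r^2 * 13 mod 47 = 40^2 * 13 = 2*13 = 26
  bit 4 = 0: r = r^2 mod 47 = 26^2 = 18
  bit 5 = 0: r = r^2 mod 47 = 18^2 = 42
  -> s = B^a = 42

Answer: 42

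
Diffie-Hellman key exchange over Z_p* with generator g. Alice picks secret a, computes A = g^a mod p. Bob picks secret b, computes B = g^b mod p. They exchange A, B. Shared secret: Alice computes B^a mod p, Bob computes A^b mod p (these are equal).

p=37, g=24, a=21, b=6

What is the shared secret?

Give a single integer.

A = 24^21 mod 37  (bits of 21 = 10101)
  bit 0 = 1: r = r^2 * 24 mod 37 = 1^2 * 24 = 1*24 = 24
  bit 1 = 0: r = r^2 mod 37 = 24^2 = 21
  bit 2 = 1: r = r^2 * 24 mod 37 = 21^2 * 24 = 34*24 = 2
  bit 3 = 0: r = r^2 mod 37 = 2^2 = 4
  bit 4 = 1: r = r^2 * 24 mod 37 = 4^2 * 24 = 16*24 = 14
  -> A = 14
B = 24^6 mod 37  (bits of 6 = 110)
  bit 0 = 1: r = r^2 * 24 mod 37 = 1^2 * 24 = 1*24 = 24
  bit 1 = 1: r = r^2 * 24 mod 37 = 24^2 * 24 = 21*24 = 23
  bit 2 = 0: r = r^2 mod 37 = 23^2 = 11
  -> B = 11
s = B^a = 11^21 mod 37  (bits of 21 = 10101)
  bit 0 = 1: r = r^2 * 11 mod 37 = 1^2 * 11 = 1*11 = 11
  bit 1 = 0: r = r^2 mod 37 = 11^2 = 10
  bit 2 = 1: r = r^2 * 11 mod 37 = 10^2 * 11 = 26*11 = 27
  bit 3 = 0: r = r^2 mod 37 = 27^2 = 26
  bit 4 = 1: r = r^2 * 11 mod 37 = 26^2 * 11 = 10*11 = 36
  -> s = B^a = 36

Answer: 36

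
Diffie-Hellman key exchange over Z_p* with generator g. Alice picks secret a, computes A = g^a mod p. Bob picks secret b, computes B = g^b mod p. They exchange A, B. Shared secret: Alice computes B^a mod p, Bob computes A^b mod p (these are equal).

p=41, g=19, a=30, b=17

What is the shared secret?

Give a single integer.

A = 19^30 mod 41  (bits of 30 = 11110)
  bit 0 = 1: r = r^2 * 19 mod 41 = 1^2 * 19 = 1*19 = 19
  bit 1 = 1: r = r^2 * 19 mod 41 = 19^2 * 19 = 33*19 = 12
  bit 2 = 1: r = r^2 * 19 mod 41 = 12^2 * 19 = 21*19 = 30
  bit 3 = 1: r = r^2 * 19 mod 41 = 30^2 * 19 = 39*19 = 3
  bit 4 = 0: r = r^2 mod 41 = 3^2 = 9
  -> A = 9
B = 19^17 mod 41  (bits of 17 = 10001)
  bit 0 = 1: r = r^2 * 19 mod 41 = 1^2 * 19 = 1*19 = 19
  bit 1 = 0: r = r^2 mod 41 = 19^2 = 33
  bit 2 = 0: r = r^2 mod 41 = 33^2 = 23
  bit 3 = 0: r = r^2 mod 41 = 23^2 = 37
  bit 4 = 1: r = r^2 * 19 mod 41 = 37^2 * 19 = 16*19 = 17
  -> B = 17
s = B^a = 17^30 mod 41  (bits of 30 = 11110)
  bit 0 = 1: r = r^2 * 17 mod 41 = 1^2 * 17 = 1*17 = 17
  bit 1 = 1: r = r^2 * 17 mod 41 = 17^2 * 17 = 2*17 = 34
  bit 2 = 1: r = r^2 * 17 mod 41 = 34^2 * 17 = 8*17 = 13
  bit 3 = 1: r = r^2 * 17 mod 41 = 13^2 * 17 = 5*17 = 3
  bit 4 = 0: r = r^2 mod 41 = 3^2 = 9
  -> s = B^a = 9

Answer: 9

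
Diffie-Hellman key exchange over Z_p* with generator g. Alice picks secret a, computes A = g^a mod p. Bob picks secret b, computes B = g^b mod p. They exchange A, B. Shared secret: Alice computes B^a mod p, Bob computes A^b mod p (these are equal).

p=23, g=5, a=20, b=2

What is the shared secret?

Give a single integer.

Answer: 6

Derivation:
A = 5^20 mod 23  (bits of 20 = 10100)
  bit 0 = 1: r = r^2 * 5 mod 23 = 1^2 * 5 = 1*5 = 5
  bit 1 = 0: r = r^2 mod 23 = 5^2 = 2
  bit 2 = 1: r = r^2 * 5 mod 23 = 2^2 * 5 = 4*5 = 20
  bit 3 = 0: r = r^2 mod 23 = 20^2 = 9
  bit 4 = 0: r = r^2 mod 23 = 9^2 = 12
  -> A = 12
B = 5^2 mod 23  (bits of 2 = 10)
  bit 0 = 1: r = r^2 * 5 mod 23 = 1^2 * 5 = 1*5 = 5
  bit 1 = 0: r = r^2 mod 23 = 5^2 = 2
  -> B = 2
s = B^a = 2^20 mod 23  (bits of 20 = 10100)
  bit 0 = 1: r = r^2 * 2 mod 23 = 1^2 * 2 = 1*2 = 2
  bit 1 = 0: r = r^2 mod 23 = 2^2 = 4
  bit 2 = 1: r = r^2 * 2 mod 23 = 4^2 * 2 = 16*2 = 9
  bit 3 = 0: r = r^2 mod 23 = 9^2 = 12
  bit 4 = 0: r = r^2 mod 23 = 12^2 = 6
  -> s = B^a = 6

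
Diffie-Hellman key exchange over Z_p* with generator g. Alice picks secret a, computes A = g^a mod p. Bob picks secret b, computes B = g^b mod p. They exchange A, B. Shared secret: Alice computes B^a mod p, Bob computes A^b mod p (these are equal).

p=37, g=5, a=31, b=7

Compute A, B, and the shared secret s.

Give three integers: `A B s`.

A = 5^31 mod 37  (bits of 31 = 11111)
  bit 0 = 1: r = r^2 * 5 mod 37 = 1^2 * 5 = 1*5 = 5
  bit 1 = 1: r = r^2 * 5 mod 37 = 5^2 * 5 = 25*5 = 14
  bit 2 = 1: r = r^2 * 5 mod 37 = 14^2 * 5 = 11*5 = 18
  bit 3 = 1: r = r^2 * 5 mod 37 = 18^2 * 5 = 28*5 = 29
  bit 4 = 1: r = r^2 * 5 mod 37 = 29^2 * 5 = 27*5 = 24
  -> A = 24
B = 5^7 mod 37  (bits of 7 = 111)
  bit 0 = 1: r = r^2 * 5 mod 37 = 1^2 * 5 = 1*5 = 5
  bit 1 = 1: r = r^2 * 5 mod 37 = 5^2 * 5 = 25*5 = 14
  bit 2 = 1: r = r^2 * 5 mod 37 = 14^2 * 5 = 11*5 = 18
  -> B = 18
s = B^a = 18^31 mod 37  (bits of 31 = 11111)
  bit 0 = 1: r = r^2 * 18 mod 37 = 1^2 * 18 = 1*18 = 18
  bit 1 = 1: r = r^2 * 18 mod 37 = 18^2 * 18 = 28*18 = 23
  bit 2 = 1: r = r^2 * 18 mod 37 = 23^2 * 18 = 11*18 = 13
  bit 3 = 1: r = r^2 * 18 mod 37 = 13^2 * 18 = 21*18 = 8
  bit 4 = 1: r = r^2 * 18 mod 37 = 8^2 * 18 = 27*18 = 5
  -> s = B^a = 5

Answer: 24 18 5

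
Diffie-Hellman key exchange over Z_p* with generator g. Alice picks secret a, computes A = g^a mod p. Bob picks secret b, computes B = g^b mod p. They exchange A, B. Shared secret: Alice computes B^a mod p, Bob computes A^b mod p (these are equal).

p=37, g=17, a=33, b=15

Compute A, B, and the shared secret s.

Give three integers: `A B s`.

Answer: 23 14 31

Derivation:
A = 17^33 mod 37  (bits of 33 = 100001)
  bit 0 = 1: r = r^2 * 17 mod 37 = 1^2 * 17 = 1*17 = 17
  bit 1 = 0: r = r^2 mod 37 = 17^2 = 30
  bit 2 = 0: r = r^2 mod 37 = 30^2 = 12
  bit 3 = 0: r = r^2 mod 37 = 12^2 = 33
  bit 4 = 0: r = r^2 mod 37 = 33^2 = 16
  bit 5 = 1: r = r^2 * 17 mod 37 = 16^2 * 17 = 34*17 = 23
  -> A = 23
B = 17^15 mod 37  (bits of 15 = 1111)
  bit 0 = 1: r = r^2 * 17 mod 37 = 1^2 * 17 = 1*17 = 17
  bit 1 = 1: r = r^2 * 17 mod 37 = 17^2 * 17 = 30*17 = 29
  bit 2 = 1: r = r^2 * 17 mod 37 = 29^2 * 17 = 27*17 = 15
  bit 3 = 1: r = r^2 * 17 mod 37 = 15^2 * 17 = 3*17 = 14
  -> B = 14
s = B^a = 14^33 mod 37  (bits of 33 = 100001)
  bit 0 = 1: r = r^2 * 14 mod 37 = 1^2 * 14 = 1*14 = 14
  bit 1 = 0: r = r^2 mod 37 = 14^2 = 11
  bit 2 = 0: r = r^2 mod 37 = 11^2 = 10
  bit 3 = 0: r = r^2 mod 37 = 10^2 = 26
  bit 4 = 0: r = r^2 mod 37 = 26^2 = 10
  bit 5 = 1: r = r^2 * 14 mod 37 = 10^2 * 14 = 26*14 = 31
  -> s = B^a = 31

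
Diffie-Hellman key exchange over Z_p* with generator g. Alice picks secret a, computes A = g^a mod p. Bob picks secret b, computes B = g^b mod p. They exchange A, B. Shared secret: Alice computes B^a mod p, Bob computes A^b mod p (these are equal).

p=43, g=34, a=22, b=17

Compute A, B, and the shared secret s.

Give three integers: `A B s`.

A = 34^22 mod 43  (bits of 22 = 10110)
  bit 0 = 1: r = r^2 * 34 mod 43 = 1^2 * 34 = 1*34 = 34
  bit 1 = 0: r = r^2 mod 43 = 34^2 = 38
  bit 2 = 1: r = r^2 * 34 mod 43 = 38^2 * 34 = 25*34 = 33
  bit 3 = 1: r = r^2 * 34 mod 43 = 33^2 * 34 = 14*34 = 3
  bit 4 = 0: r = r^2 mod 43 = 3^2 = 9
  -> A = 9
B = 34^17 mod 43  (bits of 17 = 10001)
  bit 0 = 1: r = r^2 * 34 mod 43 = 1^2 * 34 = 1*34 = 34
  bit 1 = 0: r = r^2 mod 43 = 34^2 = 38
  bit 2 = 0: r = r^2 mod 43 = 38^2 = 25
  bit 3 = 0: r = r^2 mod 43 = 25^2 = 23
  bit 4 = 1: r = r^2 * 34 mod 43 = 23^2 * 34 = 13*34 = 12
  -> B = 12
s = B^a = 12^22 mod 43  (bits of 22 = 10110)
  bit 0 = 1: r = r^2 * 12 mod 43 = 1^2 * 12 = 1*12 = 12
  bit 1 = 0: r = r^2 mod 43 = 12^2 = 15
  bit 2 = 1: r = r^2 * 12 mod 43 = 15^2 * 12 = 10*12 = 34
  bit 3 = 1: r = r^2 * 12 mod 43 = 34^2 * 12 = 38*12 = 26
  bit 4 = 0: r = r^2 mod 43 = 26^2 = 31
  -> s = B^a = 31

Answer: 9 12 31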